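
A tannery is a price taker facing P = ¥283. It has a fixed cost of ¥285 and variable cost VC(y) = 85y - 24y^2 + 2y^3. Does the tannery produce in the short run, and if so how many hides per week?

Variable cost is VC = 85y - 24y^2 + 2y^3, so AVC = VC/y = 85 - 24y + 2y^2 and MC = dTC/dy = 85 - 48y + 6y^2.
The AVC parabola has its vertex at y = 24/4 = 6, where AVC = 85 - 24·6 + 2·6^2 = ¥13.
P = ¥283 exceeds min AVC = ¥13, so the firm stays open.
Set P = MC: 283 = 85 - 48y + 6y^2 → -198 - 48y + 6y^2 = 0. The roots are y = -3 and y = 11; the profit-maximizing output is on the rising part of MC, so y* = 11.
Check: AVC at y = 11 is ¥63 ≤ P, so revenue covers variable cost.
Profit = P·y − TC = 283·11 − 978 = ¥2135.

Produce at y = 11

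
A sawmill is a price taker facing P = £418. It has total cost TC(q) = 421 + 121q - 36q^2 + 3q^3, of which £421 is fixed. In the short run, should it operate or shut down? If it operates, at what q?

Produce at q = 11

From TC, MC = TC'(q) = 121 - 72q + 9q^2 and AVC = VC/q = 121 - 36q + 3q^2.
AVC hits its minimum where MC = AVC, at q = 6, giving min AVC = 121 - 36·6 + 3·6^2 = £13.
Since P = £418 ≥ min AVC = £13, price covers variable cost and the firm should produce.
P = MC gives -297 - 72q + 9q^2 = 0, with roots -3 and 11. Take the larger (rising MC): q* = 11.
Check: AVC at q = 11 is £88 ≤ P, so revenue covers variable cost.
Profit = P·q − TC = 418·11 − 1389 = £3209.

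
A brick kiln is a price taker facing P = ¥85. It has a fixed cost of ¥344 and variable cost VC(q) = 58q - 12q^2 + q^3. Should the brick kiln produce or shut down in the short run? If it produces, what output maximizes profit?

Produce at q = 9

From TC, MC = TC'(q) = 58 - 24q + 3q^2 and AVC = VC/q = 58 - 12q + q^2.
AVC is minimized where dAVC/dq = -12 + 2q = 0, at q = 6; min AVC = 58 - 12·6 + 6^2 = ¥22.
Since P = ¥85 ≥ min AVC = ¥22, price covers variable cost and the firm should produce.
Solving P = MC: -27 - 24q + 3q^2 = 0 ⇒ q = -1 or 9. On the upward-sloping branch, q* = 9.
Check: AVC at q = 9 is ¥31 ≤ P, so revenue covers variable cost.
Profit = P·q − TC = 85·9 − 623 = ¥142.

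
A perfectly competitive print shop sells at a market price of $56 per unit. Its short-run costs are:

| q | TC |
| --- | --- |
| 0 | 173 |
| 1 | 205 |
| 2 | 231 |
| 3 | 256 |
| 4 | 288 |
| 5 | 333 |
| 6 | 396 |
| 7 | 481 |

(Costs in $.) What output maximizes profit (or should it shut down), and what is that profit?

Tabulate TR − TC: q=0: -173; q=1: -149; q=2: -119; q=3: -88; q=4: -64; q=5: -53; q=6: -60; q=7: -89.
Profit is maximized at q = 5. AVC there is 160/5 = $32 ≤ P, so producing beats shutting down (which would give -$173).

q = 5; profit = -$53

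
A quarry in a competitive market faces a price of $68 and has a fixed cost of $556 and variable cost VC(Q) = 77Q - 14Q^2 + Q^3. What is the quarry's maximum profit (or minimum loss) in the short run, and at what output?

Profit = -$232 at Q = 9

AVC = 77 - 14Q + Q^2; min AVC = $28 at Q = 7. Since P = $68 ≥ min AVC, the firm produces.
With MC = 77 - 28Q + 3Q^2, P = MC on the upward-sloping part at Q* = 9.
TR = 68·9 = 612. TC = 556 + 288 = 844. Profit = 612 − 844 = -$232.
Shutting down would mean losing the fixed cost of $556, so operating at a loss of $232 is better by $324.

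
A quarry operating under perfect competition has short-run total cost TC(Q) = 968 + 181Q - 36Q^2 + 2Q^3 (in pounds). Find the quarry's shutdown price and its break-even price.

Shutdown price = min AVC. AVC = 181 - 36Q + 2Q^2, with vertex at Q = 9 and minimum £19.
ATC = 968/Q + 181 - 36Q + 2Q^2. Setting dATC/dQ = −968/Q^2 − 36 + 4Q = 0 gives Q = 11 (since 4·11^3 − 36·11^2 = 968).
min ATC = 968/11 + 181 − 36·11 + 2·11^2 = £115. That is the break-even price.
Between these two prices the firm operates at a loss; above £115 it earns a profit.

Shutdown price = £19; break-even price = £115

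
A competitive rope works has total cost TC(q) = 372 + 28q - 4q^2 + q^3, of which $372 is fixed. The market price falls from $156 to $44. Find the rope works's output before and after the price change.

Output falls from 8 to 4

AVC = 28 - 4q + q^2, minimized at q = 2 where min AVC = $24. MC = 28 - 8q + 3q^2.
At P = $156 ≥ min AVC, set P = MC on the rising branch: q = 8.
At P = $44 ≥ min AVC, set P = MC: q = 4. The firm stays open but cuts output.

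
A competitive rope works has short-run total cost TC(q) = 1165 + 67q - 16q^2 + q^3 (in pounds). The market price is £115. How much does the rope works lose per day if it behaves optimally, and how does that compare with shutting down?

Profit = -£13 at q = 12

AVC = 67 - 16q + q^2; min AVC = £3 at q = 8. Since P = £115 ≥ min AVC, the firm produces.
With MC = 67 - 32q + 3q^2, P = MC on the upward-sloping part at q* = 12.
TR = 115·12 = 1380. TC = 1165 + 228 = 1393. Profit = 1380 − 1393 = -£13.
Shutting down would mean losing the fixed cost of £1165, so operating at a loss of £13 is better by £1152.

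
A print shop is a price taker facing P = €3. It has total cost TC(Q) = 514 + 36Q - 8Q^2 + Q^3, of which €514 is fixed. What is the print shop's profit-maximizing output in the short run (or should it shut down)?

Shut down

Strip out fixed cost: VC = 36Q - 8Q^2 + Q^3. Then AVC = 36 - 8Q + Q^2 and MC = 36 - 16Q + 3Q^2.
The AVC parabola has its vertex at Q = 8/2 = 4, where AVC = 36 - 8·4 + 4^2 = €20.
With P < min AVC (€3 < €20), every unit sold adds to the loss.
Best response: produce nothing and absorb the €514 fixed cost.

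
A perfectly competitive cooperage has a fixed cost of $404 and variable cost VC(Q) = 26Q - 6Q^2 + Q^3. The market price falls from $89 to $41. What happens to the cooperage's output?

AVC = 26 - 6Q + Q^2, minimized at Q = 3 where min AVC = $17. MC = 26 - 12Q + 3Q^2.
With P = $89 above the shutdown price, P = MC gives Q = 7.
At P = $41 ≥ min AVC, set P = MC: Q = 5. The firm stays open but cuts output.

Output falls from 7 to 5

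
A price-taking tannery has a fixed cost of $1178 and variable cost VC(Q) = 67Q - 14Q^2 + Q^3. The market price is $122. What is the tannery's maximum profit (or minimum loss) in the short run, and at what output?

AVC = 67 - 14Q + Q^2; min AVC = $18 at Q = 7. Since P = $122 ≥ min AVC, the firm produces.
MC = 67 - 28Q + 3Q^2. Setting P = MC and taking the root on the rising branch gives Q* = 11.
TR = 122·11 = 1342. TC = 1178 + 374 = 1552. Profit = 1342 − 1552 = -$210.
By producing, the firm covers all variable cost plus $968 of fixed cost; shutting down would lose the full $1178.

Profit = -$210 at Q = 11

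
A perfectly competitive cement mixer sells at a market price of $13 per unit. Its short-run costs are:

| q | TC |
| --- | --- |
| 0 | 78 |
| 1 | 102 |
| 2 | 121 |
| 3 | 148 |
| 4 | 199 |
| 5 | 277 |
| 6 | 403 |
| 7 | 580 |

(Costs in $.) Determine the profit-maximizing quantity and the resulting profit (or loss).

q = 0 (shut down); profit = -$78

Profit at each row (π = 13q − TC): q=0: -78; q=1: -89; q=2: -95; q=3: -109; q=4: -147; q=5: -212; q=6: -325; q=7: -489.
Profit is highest at q = 0. Equivalently, the lowest AVC in the table is 43/2 ≈ $21.50 at q = 2, and P = $13 falls below it — price never covers variable cost, so the firm shuts down and loses only its fixed cost.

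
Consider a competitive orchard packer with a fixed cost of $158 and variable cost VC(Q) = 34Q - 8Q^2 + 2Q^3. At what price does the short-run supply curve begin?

The firm shuts down when price falls below the minimum of average variable cost. AVC = VC/Q = 34 - 8Q + 2Q^2.
dAVC/dQ = -8 + 4Q = 0 gives Q = 2. min AVC = 34 - 8·2 + 2·2^2 = 26.
So the shutdown price is $26.

$26 per unit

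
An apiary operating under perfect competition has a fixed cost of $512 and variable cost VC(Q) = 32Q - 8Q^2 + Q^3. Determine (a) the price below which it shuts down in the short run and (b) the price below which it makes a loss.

Shutdown price = $16; break-even price = $96

Shutdown price = min AVC. AVC = 32 - 8Q + Q^2, with vertex at Q = 4 and minimum $16.
ATC = 512/Q + 32 - 8Q + Q^2. Setting dATC/dQ = −512/Q^2 − 8 + 2Q = 0 gives Q = 8 (since 2·8^3 − 8·8^2 = 512).
min ATC = 512/8 + 32 − 8·8 + 8^2 = $96. That is the break-even price.
For $16 ≤ P < $96 the firm produces at a loss; below $16 it shuts down.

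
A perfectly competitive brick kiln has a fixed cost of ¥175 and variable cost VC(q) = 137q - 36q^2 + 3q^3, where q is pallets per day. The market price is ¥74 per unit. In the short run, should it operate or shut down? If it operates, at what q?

Produce at q = 7

From TC, MC = TC'(q) = 137 - 72q + 9q^2 and AVC = VC/q = 137 - 36q + 3q^2.
AVC hits its minimum where MC = AVC, at q = 6, giving min AVC = 137 - 36·6 + 3·6^2 = ¥29.
P = ¥74 exceeds min AVC = ¥29, so the firm stays open.
Solving P = MC: 63 - 72q + 9q^2 = 0 ⇒ q = 1 or 7. On the upward-sloping branch, q* = 7.
Check: AVC at q = 7 is ¥32 ≤ P, so revenue covers variable cost.
Profit = P·q − TC = 74·7 − 399 = ¥119.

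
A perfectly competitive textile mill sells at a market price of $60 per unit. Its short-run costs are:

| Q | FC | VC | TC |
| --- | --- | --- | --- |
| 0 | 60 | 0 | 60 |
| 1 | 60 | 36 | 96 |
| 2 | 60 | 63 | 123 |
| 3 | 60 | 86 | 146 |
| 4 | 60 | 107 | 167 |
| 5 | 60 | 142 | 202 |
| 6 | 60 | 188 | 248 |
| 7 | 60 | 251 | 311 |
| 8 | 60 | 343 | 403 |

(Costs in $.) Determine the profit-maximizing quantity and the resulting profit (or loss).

Tabulate TR − TC: Q=0: -60; Q=1: -36; Q=2: -3; Q=3: 34; Q=4: 73; Q=5: 98; Q=6: 112; Q=7: 109; Q=8: 77.
Profit is maximized at Q = 6. AVC there is 188/6 = $31.33 ≤ P, so producing beats shutting down (which would give -$60).

Q = 6; profit = $112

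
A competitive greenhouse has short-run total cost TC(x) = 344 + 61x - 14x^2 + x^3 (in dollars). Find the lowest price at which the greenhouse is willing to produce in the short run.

The shutdown price is the minimum of AVC. VC = 61x - 14x^2 + x^3, so AVC = 61 - 14x + x^2.
At the minimum of AVC, MC = AVC. MC = 61 - 28x + 3x^2; setting MC = AVC gives 2x^2 - 14x = 0, so x = 7. min AVC = 12.
So the shutdown price is $12.

$12 per unit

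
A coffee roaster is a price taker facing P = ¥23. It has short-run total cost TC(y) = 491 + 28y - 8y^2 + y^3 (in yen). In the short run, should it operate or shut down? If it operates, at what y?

Produce at y = 5

Variable cost is VC = 28y - 8y^2 + y^3, so AVC = VC/y = 28 - 8y + y^2 and MC = dTC/dy = 28 - 16y + 3y^2.
The AVC parabola has its vertex at y = 8/2 = 4, where AVC = 28 - 8·4 + 4^2 = ¥12.
Since P = ¥23 ≥ min AVC = ¥12, price covers variable cost and the firm should produce.
P = MC gives 5 - 16y + 3y^2 = 0, with roots 1/3 and 5. Take the larger (rising MC): y* = 5.
Check: AVC at y = 5 is ¥13 ≤ P, so revenue covers variable cost.
Profit = P·y − TC = 23·5 − 556 = -¥441, a loss, but smaller than the ¥491 fixed cost the firm would lose by shutting down.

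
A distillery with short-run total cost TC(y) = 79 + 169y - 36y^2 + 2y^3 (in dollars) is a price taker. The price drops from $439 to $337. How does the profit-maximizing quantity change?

MC = 169 - 72y + 6y^2; the shutdown threshold is min AVC = $7 (at y = 9).
At P = $439 ≥ min AVC, set P = MC on the rising branch: y = 15.
At P = $337 ≥ min AVC, set P = MC: y = 14. The firm stays open but cuts output.

Output falls from 15 to 14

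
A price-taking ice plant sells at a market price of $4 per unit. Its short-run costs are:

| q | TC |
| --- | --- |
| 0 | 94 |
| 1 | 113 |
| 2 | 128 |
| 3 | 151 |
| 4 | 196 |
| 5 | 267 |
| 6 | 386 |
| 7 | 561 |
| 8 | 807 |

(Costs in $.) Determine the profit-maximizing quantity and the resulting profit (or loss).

q = 0 (shut down); profit = -$94

Tabulate TR − TC: q=0: -94; q=1: -109; q=2: -120; q=3: -139; q=4: -180; q=5: -247; q=6: -362; q=7: -533; q=8: -775.
Profit is highest at q = 0. Equivalently, the lowest AVC in the table is 34/2 ≈ $17 at q = 2, and P = $4 falls below it — price never covers variable cost, so the firm shuts down and loses only its fixed cost.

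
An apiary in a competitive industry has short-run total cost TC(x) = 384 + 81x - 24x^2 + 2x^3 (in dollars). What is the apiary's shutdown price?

The shutdown price is the minimum of AVC. VC = 81x - 24x^2 + 2x^3, so AVC = 81 - 24x + 2x^2.
dAVC/dx = -24 + 4x = 0 gives x = 6. min AVC = 81 - 24·6 + 2·6^2 = 9.
For P < $9 the firm produces nothing.

$9 per unit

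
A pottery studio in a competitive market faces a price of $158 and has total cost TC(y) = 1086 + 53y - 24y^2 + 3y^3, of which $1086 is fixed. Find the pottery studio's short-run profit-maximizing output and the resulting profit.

AVC = 53 - 24y + 3y^2 has its minimum $5 at y = 4; price $158 clears that bar, so the firm operates.
MC = 53 - 48y + 9y^2. Setting P = MC and taking the root on the rising branch gives y* = 7.
TR = 158·7 = 1106. TC = 1086 + 224 = 1310. Profit = 1106 − 1310 = -$204.
Shutting down would mean losing the fixed cost of $1086, so operating at a loss of $204 is better by $882.

Profit = -$204 at y = 7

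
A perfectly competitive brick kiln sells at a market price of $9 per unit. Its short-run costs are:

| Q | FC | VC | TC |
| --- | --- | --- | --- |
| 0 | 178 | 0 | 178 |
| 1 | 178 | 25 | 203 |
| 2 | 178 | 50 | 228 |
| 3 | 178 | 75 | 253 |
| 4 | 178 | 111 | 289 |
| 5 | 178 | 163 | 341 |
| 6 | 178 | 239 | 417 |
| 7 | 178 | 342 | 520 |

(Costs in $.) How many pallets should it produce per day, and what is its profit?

Tabulate TR − TC: Q=0: -178; Q=1: -194; Q=2: -210; Q=3: -226; Q=4: -253; Q=5: -296; Q=6: -363; Q=7: -457.
Profit is highest at Q = 0. Equivalently, the lowest AVC in the table is 25/1 ≈ $25 at Q = 1, and P = $9 falls below it — price never covers variable cost, so the firm shuts down and loses only its fixed cost.

Q = 0 (shut down); profit = -$178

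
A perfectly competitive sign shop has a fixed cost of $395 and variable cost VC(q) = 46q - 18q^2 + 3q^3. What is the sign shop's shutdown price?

Short-run supply begins at min AVC. From VC = 46q - 18q^2 + 3q^3, AVC = 46 - 18q + 3q^2.
At the minimum of AVC, MC = AVC. MC = 46 - 36q + 9q^2; setting MC = AVC gives 6q^2 - 18q = 0, so q = 3. min AVC = 19.
So the shutdown price is $19.

$19 per unit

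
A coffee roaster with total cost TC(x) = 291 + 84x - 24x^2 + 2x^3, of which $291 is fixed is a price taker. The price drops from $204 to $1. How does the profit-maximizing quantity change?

Output falls from 10 to 0 (the firm shuts down)

AVC = 84 - 24x + 2x^2, minimized at x = 6 where min AVC = $12. MC = 84 - 48x + 6x^2.
At P = $204 ≥ min AVC, set P = MC on the rising branch: x = 10.
At P = $1 < min AVC = $12, price no longer covers variable cost at any output, so the firm shuts down: x = 0.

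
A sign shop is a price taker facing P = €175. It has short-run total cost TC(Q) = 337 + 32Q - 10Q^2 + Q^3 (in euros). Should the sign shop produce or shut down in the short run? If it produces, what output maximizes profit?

From TC, MC = TC'(Q) = 32 - 20Q + 3Q^2 and AVC = VC/Q = 32 - 10Q + Q^2.
The AVC parabola has its vertex at Q = 10/2 = 5, where AVC = 32 - 10·5 + 5^2 = €7.
Because €175 ≥ €7, revenue can cover variable cost; the firm operates.
Solving P = MC: -143 - 20Q + 3Q^2 = 0 ⇒ Q = -13/3 or 11. On the upward-sloping branch, Q* = 11.
Check: AVC at Q = 11 is €43 ≤ P, so revenue covers variable cost.
Profit = P·Q − TC = 175·11 − 810 = €1115.

Produce at Q = 11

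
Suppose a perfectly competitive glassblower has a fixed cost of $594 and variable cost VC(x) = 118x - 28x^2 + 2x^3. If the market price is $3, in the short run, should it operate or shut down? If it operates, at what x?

Variable cost is VC = 118x - 28x^2 + 2x^3, so AVC = VC/x = 118 - 28x + 2x^2 and MC = dTC/dx = 118 - 56x + 6x^2.
AVC hits its minimum where MC = AVC, at x = 7, giving min AVC = 118 - 28·7 + 2·7^2 = $20.
Since P = $3 < min AVC = $20, price fails to cover variable cost at any output.
The firm minimizes its loss by shutting down and losing only its fixed cost of $594.

Shut down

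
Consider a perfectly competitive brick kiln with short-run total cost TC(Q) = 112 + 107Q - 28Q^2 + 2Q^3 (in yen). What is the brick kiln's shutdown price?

¥9 per unit

Short-run supply begins at min AVC. From VC = 107Q - 28Q^2 + 2Q^3, AVC = 107 - 28Q + 2Q^2.
dAVC/dQ = -28 + 4Q = 0 gives Q = 7. min AVC = 107 - 28·7 + 2·7^2 = 9.
So the shutdown price is ¥9.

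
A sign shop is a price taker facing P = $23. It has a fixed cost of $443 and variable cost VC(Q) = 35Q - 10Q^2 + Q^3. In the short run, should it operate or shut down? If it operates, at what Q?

Variable cost is VC = 35Q - 10Q^2 + Q^3, so AVC = VC/Q = 35 - 10Q + Q^2 and MC = dTC/dQ = 35 - 20Q + 3Q^2.
AVC is minimized where dAVC/dQ = -10 + 2Q = 0, at Q = 5; min AVC = 35 - 10·5 + 5^2 = $10.
Since P = $23 ≥ min AVC = $10, price covers variable cost and the firm should produce.
Set P = MC: 23 = 35 - 20Q + 3Q^2 → 12 - 20Q + 3Q^2 = 0. The roots are Q = 2/3 and Q = 6; the profit-maximizing output is on the rising part of MC, so Q* = 6.
Check: AVC at Q = 6 is $11 ≤ P, so revenue covers variable cost.
Profit = P·Q − TC = 23·6 − 509 = -$371, a loss, but smaller than the $443 fixed cost the firm would lose by shutting down.

Produce at Q = 6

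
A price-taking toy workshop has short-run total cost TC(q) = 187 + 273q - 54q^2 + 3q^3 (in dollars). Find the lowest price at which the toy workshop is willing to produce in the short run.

$30 per unit

Short-run supply begins at min AVC. From VC = 273q - 54q^2 + 3q^3, AVC = 273 - 54q + 3q^2.
dAVC/dq = -54 + 6q = 0 gives q = 9. min AVC = 273 - 54·9 + 3·9^2 = 30.
For P < $30 the firm produces nothing.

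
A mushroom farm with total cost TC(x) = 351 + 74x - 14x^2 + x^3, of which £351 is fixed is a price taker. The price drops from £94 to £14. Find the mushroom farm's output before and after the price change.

AVC = 74 - 14x + x^2, minimized at x = 7 where min AVC = £25. MC = 74 - 28x + 3x^2.
At P = £94 ≥ min AVC, set P = MC on the rising branch: x = 10.
At P = £14 < min AVC = £25, price no longer covers variable cost at any output, so the firm shuts down: x = 0.

Output falls from 10 to 0 (the firm shuts down)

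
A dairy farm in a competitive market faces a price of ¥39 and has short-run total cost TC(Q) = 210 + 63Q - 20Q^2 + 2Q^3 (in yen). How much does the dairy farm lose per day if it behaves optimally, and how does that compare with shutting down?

AVC = 63 - 20Q + 2Q^2 has its minimum ¥13 at Q = 5; price ¥39 clears that bar, so the firm operates.
With MC = 63 - 40Q + 6Q^2, P = MC on the upward-sloping part at Q* = 6.
TR = 39·6 = 234. TC = 210 + 90 = 300. Profit = 234 − 300 = -¥66.
Shutting down would mean losing the fixed cost of ¥210, so operating at a loss of ¥66 is better by ¥144.

Profit = -¥66 at Q = 6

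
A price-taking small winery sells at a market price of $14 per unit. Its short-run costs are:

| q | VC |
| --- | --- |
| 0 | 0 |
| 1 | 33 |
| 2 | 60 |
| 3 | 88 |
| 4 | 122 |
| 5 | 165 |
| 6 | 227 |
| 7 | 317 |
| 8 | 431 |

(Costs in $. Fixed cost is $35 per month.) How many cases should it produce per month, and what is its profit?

q = 0 (shut down); profit = -$35

Compute π = P·q − TC at each output: q=0: -35; q=1: -54; q=2: -67; q=3: -81; q=4: -101; q=5: -130; q=6: -178; q=7: -254; q=8: -354.
Profit is highest at q = 0. Equivalently, the lowest AVC in the table is 88/3 ≈ $29.33 at q = 3, and P = $14 falls below it — price never covers variable cost, so the firm shuts down and loses only its fixed cost.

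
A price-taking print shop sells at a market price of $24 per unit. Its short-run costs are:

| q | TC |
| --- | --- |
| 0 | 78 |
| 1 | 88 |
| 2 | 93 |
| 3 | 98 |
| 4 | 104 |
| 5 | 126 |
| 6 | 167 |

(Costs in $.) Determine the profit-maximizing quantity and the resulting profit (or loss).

Profit at each row (π = 24q − TC): q=0: -78; q=1: -64; q=2: -45; q=3: -26; q=4: -8; q=5: -6; q=6: -23.
Profit is maximized at q = 5. AVC there is 48/5 = $9.60 ≤ P, so producing beats shutting down (which would give -$78).

q = 5; profit = -$6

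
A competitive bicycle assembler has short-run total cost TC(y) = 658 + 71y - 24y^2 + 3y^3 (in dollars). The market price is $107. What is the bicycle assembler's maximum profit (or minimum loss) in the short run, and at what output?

AVC = 71 - 24y + 3y^2; min AVC = $23 at y = 4. Since P = $107 ≥ min AVC, the firm produces.
With MC = 71 - 48y + 9y^2, P = MC on the upward-sloping part at y* = 6.
TR = 107·6 = 642. TC = 658 + 210 = 868. Profit = 642 − 868 = -$226.
Shutting down would mean losing the fixed cost of $658, so operating at a loss of $226 is better by $432.

Profit = -$226 at y = 6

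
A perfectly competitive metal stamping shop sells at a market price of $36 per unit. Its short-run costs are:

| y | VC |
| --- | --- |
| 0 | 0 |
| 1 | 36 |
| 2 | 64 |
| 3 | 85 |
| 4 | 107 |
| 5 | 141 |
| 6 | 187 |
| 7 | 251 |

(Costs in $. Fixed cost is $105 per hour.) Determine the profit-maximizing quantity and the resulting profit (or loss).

y = 5; profit = -$66

Profit at each row (π = 36y − TC): y=0: -105; y=1: -105; y=2: -97; y=3: -82; y=4: -68; y=5: -66; y=6: -76; y=7: -104.
Profit is maximized at y = 5. AVC there is 141/5 = $28.20 ≤ P, so producing beats shutting down (which would give -$105).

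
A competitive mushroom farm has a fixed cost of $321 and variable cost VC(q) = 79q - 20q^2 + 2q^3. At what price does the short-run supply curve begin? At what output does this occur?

The firm shuts down when price falls below the minimum of average variable cost. AVC = VC/q = 79 - 20q + 2q^2.
At the minimum of AVC, MC = AVC. MC = 79 - 40q + 6q^2; setting MC = AVC gives 4q^2 - 20q = 0, so q = 5. min AVC = 29.
For P < $29 the firm produces nothing.

$29 per unit, at q = 5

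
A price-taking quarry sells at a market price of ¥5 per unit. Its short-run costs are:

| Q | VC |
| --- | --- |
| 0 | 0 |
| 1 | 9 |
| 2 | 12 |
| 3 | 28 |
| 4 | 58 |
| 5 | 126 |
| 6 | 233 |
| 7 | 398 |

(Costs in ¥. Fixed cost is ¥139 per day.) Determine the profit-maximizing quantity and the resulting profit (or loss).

Q = 0 (shut down); profit = -¥139

Compute π = P·Q − TC at each output: Q=0: -139; Q=1: -143; Q=2: -141; Q=3: -152; Q=4: -177; Q=5: -240; Q=6: -342; Q=7: -502.
Profit is highest at Q = 0. Equivalently, the lowest AVC in the table is 12/2 ≈ ¥6 at Q = 2, and P = ¥5 falls below it — price never covers variable cost, so the firm shuts down and loses only its fixed cost.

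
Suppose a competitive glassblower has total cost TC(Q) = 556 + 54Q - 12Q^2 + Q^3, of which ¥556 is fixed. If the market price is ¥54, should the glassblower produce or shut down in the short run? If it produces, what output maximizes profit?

Variable cost is VC = 54Q - 12Q^2 + Q^3, so AVC = VC/Q = 54 - 12Q + Q^2 and MC = dTC/dQ = 54 - 24Q + 3Q^2.
AVC hits its minimum where MC = AVC, at Q = 6, giving min AVC = 54 - 12·6 + 6^2 = ¥18.
Because ¥54 ≥ ¥18, revenue can cover variable cost; the firm operates.
Set P = MC: 54 = 54 - 24Q + 3Q^2 → -24Q + 3Q^2 = 0. The roots are Q = 0 and Q = 8; the profit-maximizing output is on the rising part of MC, so Q* = 8.
Check: AVC at Q = 8 is ¥22 ≤ P, so revenue covers variable cost.
Profit = P·Q − TC = 54·8 − 732 = -¥300, a loss, but smaller than the ¥556 fixed cost the firm would lose by shutting down.

Produce at Q = 8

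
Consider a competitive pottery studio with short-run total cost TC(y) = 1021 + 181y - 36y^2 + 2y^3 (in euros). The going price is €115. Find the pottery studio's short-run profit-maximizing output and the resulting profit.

AVC = 181 - 36y + 2y^2; min AVC = €19 at y = 9. Since P = €115 ≥ min AVC, the firm produces.
MC = 181 - 72y + 6y^2. Setting P = MC and taking the root on the rising branch gives y* = 11.
TR = 115·11 = 1265. TC = 1021 + 297 = 1318. Profit = 1265 − 1318 = -€53.
That loss of €53 beats the €1021 the firm would lose by shutting down; producing recovers €968 of fixed cost.

Profit = -€53 at y = 11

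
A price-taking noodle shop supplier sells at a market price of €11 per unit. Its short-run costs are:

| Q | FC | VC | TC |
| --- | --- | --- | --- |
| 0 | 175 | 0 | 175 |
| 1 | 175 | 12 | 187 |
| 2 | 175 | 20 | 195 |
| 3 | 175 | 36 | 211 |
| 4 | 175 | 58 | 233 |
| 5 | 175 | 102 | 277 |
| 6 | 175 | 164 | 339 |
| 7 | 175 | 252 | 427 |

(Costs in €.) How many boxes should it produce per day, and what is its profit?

Compute π = P·Q − TC at each output: Q=0: -175; Q=1: -176; Q=2: -173; Q=3: -178; Q=4: -189; Q=5: -222; Q=6: -273; Q=7: -350.
Profit is maximized at Q = 2. AVC there is 20/2 = €10 ≤ P, so producing beats shutting down (which would give -€175).

Q = 2; profit = -€173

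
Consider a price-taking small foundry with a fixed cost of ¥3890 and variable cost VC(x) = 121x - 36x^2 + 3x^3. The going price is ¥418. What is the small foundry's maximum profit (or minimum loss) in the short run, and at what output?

Profit = -¥260 at x = 11

AVC = 121 - 36x + 3x^2 has its minimum ¥13 at x = 6; price ¥418 clears that bar, so the firm operates.
With MC = 121 - 72x + 9x^2, P = MC on the upward-sloping part at x* = 11.
TR = 418·11 = 4598. TC = 3890 + 968 = 4858. Profit = 4598 − 4858 = -¥260.
By producing, the firm covers all variable cost plus ¥3630 of fixed cost; shutting down would lose the full ¥3890.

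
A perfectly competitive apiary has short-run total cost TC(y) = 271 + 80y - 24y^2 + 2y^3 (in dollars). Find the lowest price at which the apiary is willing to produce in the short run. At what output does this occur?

Short-run supply begins at min AVC. From VC = 80y - 24y^2 + 2y^3, AVC = 80 - 24y + 2y^2.
At the minimum of AVC, MC = AVC. MC = 80 - 48y + 6y^2; setting MC = AVC gives 4y^2 - 24y = 0, so y = 6. min AVC = 8.
For P < $8 the firm produces nothing.

$8 per unit, at y = 6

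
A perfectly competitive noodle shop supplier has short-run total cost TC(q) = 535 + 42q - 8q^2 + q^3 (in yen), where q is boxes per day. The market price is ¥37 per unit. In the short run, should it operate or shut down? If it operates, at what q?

Variable cost is VC = 42q - 8q^2 + q^3, so AVC = VC/q = 42 - 8q + q^2 and MC = dTC/dq = 42 - 16q + 3q^2.
AVC is minimized where dAVC/dq = -8 + 2q = 0, at q = 4; min AVC = 42 - 8·4 + 4^2 = ¥26.
Because ¥37 ≥ ¥26, revenue can cover variable cost; the firm operates.
Set P = MC: 37 = 42 - 16q + 3q^2 → 5 - 16q + 3q^2 = 0. The roots are q = 1/3 and q = 5; the profit-maximizing output is on the rising part of MC, so q* = 5.
Check: AVC at q = 5 is ¥27 ≤ P, so revenue covers variable cost.
Profit = P·q − TC = 37·5 − 670 = -¥485, a loss, but smaller than the ¥535 fixed cost the firm would lose by shutting down.

Produce at q = 5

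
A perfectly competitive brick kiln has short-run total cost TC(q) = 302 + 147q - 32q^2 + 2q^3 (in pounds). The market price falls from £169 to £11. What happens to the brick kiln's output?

Output falls from 11 to 0 (the firm shuts down)

AVC = 147 - 32q + 2q^2, minimized at q = 8 where min AVC = £19. MC = 147 - 64q + 6q^2.
With P = £169 above the shutdown price, P = MC gives q = 11.
At P = £11 < min AVC = £19, price no longer covers variable cost at any output, so the firm shuts down: q = 0.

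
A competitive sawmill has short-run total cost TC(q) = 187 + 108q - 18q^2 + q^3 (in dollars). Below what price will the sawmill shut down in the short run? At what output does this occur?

$27 per unit, at q = 9

The shutdown price is the minimum of AVC. VC = 108q - 18q^2 + q^3, so AVC = 108 - 18q + q^2.
dAVC/dq = -18 + 2q = 0 gives q = 9. min AVC = 108 - 18·9 + 9^2 = 27.
The firm shuts down for any P below $27.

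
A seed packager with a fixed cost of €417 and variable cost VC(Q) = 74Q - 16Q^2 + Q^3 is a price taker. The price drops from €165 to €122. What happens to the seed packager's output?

Output falls from 13 to 12

MC = 74 - 32Q + 3Q^2; the shutdown threshold is min AVC = €10 (at Q = 8).
With P = €165 above the shutdown price, P = MC gives Q = 13.
At P = €122 ≥ min AVC, set P = MC: Q = 12. The firm stays open but cuts output.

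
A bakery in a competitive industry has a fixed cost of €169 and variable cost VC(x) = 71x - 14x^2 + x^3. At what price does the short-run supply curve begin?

The shutdown price is the minimum of AVC. VC = 71x - 14x^2 + x^3, so AVC = 71 - 14x + x^2.
At the minimum of AVC, MC = AVC. MC = 71 - 28x + 3x^2; setting MC = AVC gives 2x^2 - 14x = 0, so x = 7. min AVC = 22.
The firm shuts down for any P below €22.

€22 per unit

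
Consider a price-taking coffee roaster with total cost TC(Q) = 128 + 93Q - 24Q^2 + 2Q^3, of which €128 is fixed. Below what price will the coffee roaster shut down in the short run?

The shutdown price is the minimum of AVC. VC = 93Q - 24Q^2 + 2Q^3, so AVC = 93 - 24Q + 2Q^2.
dAVC/dQ = -24 + 4Q = 0 gives Q = 6. min AVC = 93 - 24·6 + 2·6^2 = 21.
For P < €21 the firm produces nothing.

€21 per unit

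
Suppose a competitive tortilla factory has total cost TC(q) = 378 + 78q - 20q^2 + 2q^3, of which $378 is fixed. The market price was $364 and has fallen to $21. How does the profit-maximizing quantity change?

Output falls from 11 to 0 (the firm shuts down)

AVC = 78 - 20q + 2q^2, minimized at q = 5 where min AVC = $28. MC = 78 - 40q + 6q^2.
At P = $364 ≥ min AVC, set P = MC on the rising branch: q = 11.
At P = $21 < min AVC = $28, price no longer covers variable cost at any output, so the firm shuts down: q = 0.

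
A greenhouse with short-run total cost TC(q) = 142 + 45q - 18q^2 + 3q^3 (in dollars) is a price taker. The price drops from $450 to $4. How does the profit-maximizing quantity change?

Output falls from 9 to 0 (the firm shuts down)

AVC = 45 - 18q + 3q^2, minimized at q = 3 where min AVC = $18. MC = 45 - 36q + 9q^2.
At P = $450 ≥ min AVC, set P = MC on the rising branch: q = 9.
At P = $4 < min AVC = $18, price no longer covers variable cost at any output, so the firm shuts down: q = 0.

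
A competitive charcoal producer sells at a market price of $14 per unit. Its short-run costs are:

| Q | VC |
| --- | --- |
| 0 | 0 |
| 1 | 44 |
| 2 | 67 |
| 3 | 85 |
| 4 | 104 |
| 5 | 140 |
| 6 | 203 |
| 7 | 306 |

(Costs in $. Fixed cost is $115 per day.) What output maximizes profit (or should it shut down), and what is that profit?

Q = 0 (shut down); profit = -$115

Tabulate TR − TC: Q=0: -115; Q=1: -145; Q=2: -154; Q=3: -158; Q=4: -163; Q=5: -185; Q=6: -234; Q=7: -323.
Profit is highest at Q = 0. Equivalently, the lowest AVC in the table is 104/4 ≈ $26 at Q = 4, and P = $14 falls below it — price never covers variable cost, so the firm shuts down and loses only its fixed cost.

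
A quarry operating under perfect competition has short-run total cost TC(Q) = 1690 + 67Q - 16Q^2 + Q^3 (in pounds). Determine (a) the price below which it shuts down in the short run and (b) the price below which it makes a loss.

Shutdown price = £3; break-even price = £158

Shutdown price = min AVC. AVC = 67 - 16Q + Q^2, with vertex at Q = 8 and minimum £3.
ATC = 1690/Q + 67 - 16Q + Q^2. Setting dATC/dQ = −1690/Q^2 − 16 + 2Q = 0 gives Q = 13 (since 2·13^3 − 16·13^2 = 1690).
min ATC = 1690/13 + 67 − 16·13 + 13^2 = £158. That is the break-even price.
For £3 ≤ P < £158 the firm produces at a loss; below £3 it shuts down.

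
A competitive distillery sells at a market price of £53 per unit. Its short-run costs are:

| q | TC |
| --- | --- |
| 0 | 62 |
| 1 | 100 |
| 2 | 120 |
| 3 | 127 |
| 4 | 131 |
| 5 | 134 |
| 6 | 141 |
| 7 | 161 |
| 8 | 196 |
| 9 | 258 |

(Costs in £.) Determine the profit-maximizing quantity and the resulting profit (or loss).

q = 8; profit = £228

Tabulate TR − TC: q=0: -62; q=1: -47; q=2: -14; q=3: 32; q=4: 81; q=5: 131; q=6: 177; q=7: 210; q=8: 228; q=9: 219.
Profit is maximized at q = 8. AVC there is 134/8 = £16.75 ≤ P, so producing beats shutting down (which would give -£62).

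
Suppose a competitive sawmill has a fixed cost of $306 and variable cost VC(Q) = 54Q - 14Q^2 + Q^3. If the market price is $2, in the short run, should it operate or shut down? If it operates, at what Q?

Strip out fixed cost: VC = 54Q - 14Q^2 + Q^3. Then AVC = 54 - 14Q + Q^2 and MC = 54 - 28Q + 3Q^2.
The AVC parabola has its vertex at Q = 14/2 = 7, where AVC = 54 - 14·7 + 7^2 = $5.
Since P = $2 < min AVC = $5, price fails to cover variable cost at any output.
Best response: produce nothing and absorb the $306 fixed cost.

Shut down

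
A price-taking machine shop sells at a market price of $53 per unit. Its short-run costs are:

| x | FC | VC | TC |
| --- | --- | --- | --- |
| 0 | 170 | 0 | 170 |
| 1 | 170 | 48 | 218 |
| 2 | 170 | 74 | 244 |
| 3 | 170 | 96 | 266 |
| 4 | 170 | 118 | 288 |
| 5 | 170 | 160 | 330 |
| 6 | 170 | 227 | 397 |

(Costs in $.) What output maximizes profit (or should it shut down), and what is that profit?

Profit at each row (π = 53x − TC): x=0: -170; x=1: -165; x=2: -138; x=3: -107; x=4: -76; x=5: -65; x=6: -79.
Profit is maximized at x = 5. AVC there is 160/5 = $32 ≤ P, so producing beats shutting down (which would give -$170).

x = 5; profit = -$65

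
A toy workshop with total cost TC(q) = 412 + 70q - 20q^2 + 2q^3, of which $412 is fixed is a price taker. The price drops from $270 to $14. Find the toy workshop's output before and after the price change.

Output falls from 10 to 0 (the firm shuts down)

AVC = 70 - 20q + 2q^2, minimized at q = 5 where min AVC = $20. MC = 70 - 40q + 6q^2.
At P = $270 ≥ min AVC, set P = MC on the rising branch: q = 10.
At P = $14 < min AVC = $20, price no longer covers variable cost at any output, so the firm shuts down: q = 0.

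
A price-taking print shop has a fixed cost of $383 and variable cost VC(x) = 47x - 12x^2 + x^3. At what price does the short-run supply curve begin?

$11 per unit

The firm shuts down when price falls below the minimum of average variable cost. AVC = VC/x = 47 - 12x + x^2.
dAVC/dx = -12 + 2x = 0 gives x = 6. min AVC = 47 - 12·6 + 6^2 = 11.
For P < $11 the firm produces nothing.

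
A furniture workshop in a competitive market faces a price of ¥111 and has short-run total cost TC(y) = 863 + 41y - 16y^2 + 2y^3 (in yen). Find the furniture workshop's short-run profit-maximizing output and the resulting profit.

AVC = 41 - 16y + 2y^2 has its minimum ¥9 at y = 4; price ¥111 clears that bar, so the firm operates.
With MC = 41 - 32y + 6y^2, P = MC on the upward-sloping part at y* = 7.
TR = 111·7 = 777. TC = 863 + 189 = 1052. Profit = 777 − 1052 = -¥275.
Shutting down would mean losing the fixed cost of ¥863, so operating at a loss of ¥275 is better by ¥588.

Profit = -¥275 at y = 7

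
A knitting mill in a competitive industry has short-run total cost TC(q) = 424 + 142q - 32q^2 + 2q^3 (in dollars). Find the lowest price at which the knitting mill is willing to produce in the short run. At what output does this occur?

The shutdown price is the minimum of AVC. VC = 142q - 32q^2 + 2q^3, so AVC = 142 - 32q + 2q^2.
At the minimum of AVC, MC = AVC. MC = 142 - 64q + 6q^2; setting MC = AVC gives 4q^2 - 32q = 0, so q = 8. min AVC = 14.
For P < $14 the firm produces nothing.

$14 per unit, at q = 8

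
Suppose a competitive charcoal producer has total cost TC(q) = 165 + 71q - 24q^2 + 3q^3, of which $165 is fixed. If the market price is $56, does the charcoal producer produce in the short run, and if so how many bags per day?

Produce at q = 5

Variable cost is VC = 71q - 24q^2 + 3q^3, so AVC = VC/q = 71 - 24q + 3q^2 and MC = dTC/dq = 71 - 48q + 9q^2.
The AVC parabola has its vertex at q = 24/6 = 4, where AVC = 71 - 24·4 + 3·4^2 = $23.
Because $56 ≥ $23, revenue can cover variable cost; the firm operates.
Solving P = MC: 15 - 48q + 9q^2 = 0 ⇒ q = 1/3 or 5. On the upward-sloping branch, q* = 5.
Check: AVC at q = 5 is $26 ≤ P, so revenue covers variable cost.
Profit = P·q − TC = 56·5 − 295 = -$15, a loss, but smaller than the $165 fixed cost the firm would lose by shutting down.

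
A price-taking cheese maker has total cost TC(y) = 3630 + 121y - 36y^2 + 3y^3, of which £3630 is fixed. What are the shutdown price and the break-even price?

AVC = 121 - 36y + 3y^2; minimized at y = 6, giving min AVC = £13. That is the shutdown price.
ATC = 3630/y + 121 - 36y + 3y^2. Setting dATC/dy = −3630/y^2 − 36 + 6y = 0 gives y = 11 (since 6·11^3 − 36·11^2 = 3630).
min ATC = 3630/11 + 121 − 36·11 + 3·11^2 = £418. That is the break-even price.
Between these two prices the firm operates at a loss; above £418 it earns a profit.

Shutdown price = £13; break-even price = £418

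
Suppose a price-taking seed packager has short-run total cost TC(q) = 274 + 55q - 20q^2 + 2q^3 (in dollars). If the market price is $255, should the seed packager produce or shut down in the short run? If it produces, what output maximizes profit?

Strip out fixed cost: VC = 55q - 20q^2 + 2q^3. Then AVC = 55 - 20q + 2q^2 and MC = 55 - 40q + 6q^2.
AVC is minimized where dAVC/dq = -20 + 4q = 0, at q = 5; min AVC = 55 - 20·5 + 2·5^2 = $5.
P = $255 exceeds min AVC = $5, so the firm stays open.
P = MC gives -200 - 40q + 6q^2 = 0, with roots -10/3 and 10. Take the larger (rising MC): q* = 10.
Check: AVC at q = 10 is $55 ≤ P, so revenue covers variable cost.
Profit = P·q − TC = 255·10 − 824 = $1726.

Produce at q = 10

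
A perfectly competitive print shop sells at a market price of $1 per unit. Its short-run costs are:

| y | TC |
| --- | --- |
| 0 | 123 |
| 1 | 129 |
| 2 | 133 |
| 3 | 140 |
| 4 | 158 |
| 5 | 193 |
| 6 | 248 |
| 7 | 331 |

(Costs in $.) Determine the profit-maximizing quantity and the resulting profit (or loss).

y = 0 (shut down); profit = -$123

Tabulate TR − TC: y=0: -123; y=1: -128; y=2: -131; y=3: -137; y=4: -154; y=5: -188; y=6: -242; y=7: -324.
Profit is highest at y = 0. Equivalently, the lowest AVC in the table is 10/2 ≈ $5 at y = 2, and P = $1 falls below it — price never covers variable cost, so the firm shuts down and loses only its fixed cost.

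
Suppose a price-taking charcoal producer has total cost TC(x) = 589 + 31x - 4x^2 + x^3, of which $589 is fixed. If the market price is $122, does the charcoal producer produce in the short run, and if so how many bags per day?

Produce at x = 7

From TC, MC = TC'(x) = 31 - 8x + 3x^2 and AVC = VC/x = 31 - 4x + x^2.
The AVC parabola has its vertex at x = 4/2 = 2, where AVC = 31 - 4·2 + 2^2 = $27.
Because $122 ≥ $27, revenue can cover variable cost; the firm operates.
P = MC gives -91 - 8x + 3x^2 = 0, with roots -13/3 and 7. Take the larger (rising MC): x* = 7.
Check: AVC at x = 7 is $52 ≤ P, so revenue covers variable cost.
Profit = P·x − TC = 122·7 − 953 = -$99, a loss, but smaller than the $589 fixed cost the firm would lose by shutting down.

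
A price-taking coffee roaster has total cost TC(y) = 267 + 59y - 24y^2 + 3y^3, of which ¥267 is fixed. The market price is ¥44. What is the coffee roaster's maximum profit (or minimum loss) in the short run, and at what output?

AVC = 59 - 24y + 3y^2; min AVC = ¥11 at y = 4. Since P = ¥44 ≥ min AVC, the firm produces.
MC = 59 - 48y + 9y^2. Setting P = MC and taking the root on the rising branch gives y* = 5.
TR = 44·5 = 220. TC = 267 + 70 = 337. Profit = 220 − 337 = -¥117.
By producing, the firm covers all variable cost plus ¥150 of fixed cost; shutting down would lose the full ¥267.

Profit = -¥117 at y = 5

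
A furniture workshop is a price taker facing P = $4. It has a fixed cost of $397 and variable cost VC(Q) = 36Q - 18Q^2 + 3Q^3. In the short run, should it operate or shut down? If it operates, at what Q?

From TC, MC = TC'(Q) = 36 - 36Q + 9Q^2 and AVC = VC/Q = 36 - 18Q + 3Q^2.
AVC is minimized where dAVC/dQ = -18 + 6Q = 0, at Q = 3; min AVC = 36 - 18·3 + 3·3^2 = $9.
With P < min AVC ($4 < $9), every unit sold adds to the loss.
The firm minimizes its loss by shutting down and losing only its fixed cost of $397.

Shut down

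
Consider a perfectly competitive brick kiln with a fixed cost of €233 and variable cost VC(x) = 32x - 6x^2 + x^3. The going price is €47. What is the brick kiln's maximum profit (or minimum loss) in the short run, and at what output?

Profit = -€133 at x = 5

AVC = 32 - 6x + x^2 has its minimum €23 at x = 3; price €47 clears that bar, so the firm operates.
With MC = 32 - 12x + 3x^2, P = MC on the upward-sloping part at x* = 5.
TR = 47·5 = 235. TC = 233 + 135 = 368. Profit = 235 − 368 = -€133.
Shutting down would mean losing the fixed cost of €233, so operating at a loss of €133 is better by €100.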